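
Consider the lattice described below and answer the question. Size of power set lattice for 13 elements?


Power set = 2^n.
2^13 = 8192


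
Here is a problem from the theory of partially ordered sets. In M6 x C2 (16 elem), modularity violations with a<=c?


Modular law: if a <= c then a v (b ^ c) = (a v b) ^ c.
Check all triples (a,b,c) with a <= c among 16 elements.
This lattice is modular (diamonds M_m and their chain-products are modular).
Total violating triples: 0


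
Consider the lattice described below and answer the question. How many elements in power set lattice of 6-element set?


Power set = 2^n.
2^6 = 64


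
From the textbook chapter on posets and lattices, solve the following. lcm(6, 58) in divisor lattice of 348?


Join=lcm.
gcd(6,58)=2
lcm=174


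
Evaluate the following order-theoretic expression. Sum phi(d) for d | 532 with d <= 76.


Divisors of 532 up to 76: [1, 2, 4, 7, 14, 19, 28, 38, 76]
phi values: [1, 1, 2, 6, 6, 18, 12, 18, 36]
Sum = 100


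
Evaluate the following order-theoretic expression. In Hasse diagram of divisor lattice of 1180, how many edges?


A cover relation a -< b holds when a < b with no c strictly between.
Cover relations:
  1 -< 2
  1 -< 5
  1 -< 59
  2 -< 4
  2 -< 10
  2 -< 118
  4 -< 20
  4 -< 236
  ...12 more
Total: 20


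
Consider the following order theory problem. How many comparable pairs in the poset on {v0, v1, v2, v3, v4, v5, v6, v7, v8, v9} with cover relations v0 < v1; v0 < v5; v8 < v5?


A comparable pair {a,b} has a < b or b < a in the order.
Count unordered pairs where one element is strictly below the other.
Examples: {v0,v1}, {v0,v5}, {v5,v8}
Total comparable pairs: 3


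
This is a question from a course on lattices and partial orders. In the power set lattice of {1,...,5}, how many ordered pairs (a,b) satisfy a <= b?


The order relation is {(a,b) : a <= b}, reflexive so it includes (a,a).
Examples: ({},{}), ({},{1,2}), ({},{1,2,3}), ({},{1,2,3,4}), ({},{1,2,3,4,5}), ...
Total ordered pairs: 243


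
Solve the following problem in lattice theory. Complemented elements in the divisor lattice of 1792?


An element a is complemented if some b has a meet b = bottom, a join b = top.
a is complemented iff gcd(a, n/a)=1, i.e. a is a unitary divisor of 1792.
Complemented elements: 1, 7, 256, 1792
Count: 4


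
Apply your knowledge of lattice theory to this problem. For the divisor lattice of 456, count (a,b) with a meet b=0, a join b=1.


Complement pair (a,b): a meet b = bottom, a join b = top.
Here: gcd(a,b)=1 and lcm(a,b)=456, i.e. a*b=456 with a,b coprime.
Pairs found: (1,456), (3,152), (8,57), (19,24), ... (4 more)
Total ordered pairs: 8


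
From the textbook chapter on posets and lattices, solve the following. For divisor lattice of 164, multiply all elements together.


Divisors of 164: [1, 2, 4, 41, 82, 164]
Product = n^(d(n)/2) = 164^(6/2)
Product = 4410944


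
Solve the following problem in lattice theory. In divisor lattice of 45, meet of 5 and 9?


In a divisor lattice, meet = gcd (greatest common divisor).
By Euclidean algorithm or factoring: gcd(5,9) = 1


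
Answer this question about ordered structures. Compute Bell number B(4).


B(n) = number of set partitions of an n-element set.
B(n) satisfies the recurrence: B(n+1) = sum_k C(n,k)*B(k).
B(4) = 15


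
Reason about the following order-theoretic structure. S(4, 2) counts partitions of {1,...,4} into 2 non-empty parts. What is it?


S(n,k) = k*S(n-1,k) + S(n-1,k-1).
S(3,2) = 3, S(3,1) = 1
S(4,2) = 2*3 + 1 = 6 + 1
S(4,2) = 7


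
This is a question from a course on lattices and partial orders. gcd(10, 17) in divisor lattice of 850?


Meet=gcd.
gcd(10,17)=1


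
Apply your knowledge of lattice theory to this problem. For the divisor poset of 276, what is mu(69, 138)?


In a divisor lattice, mu(a,b) = mu(b/a) where mu is the classical Mobius function.
b/a = 138/69 = 2
Prime factorization of 2: primes [2]
2 is squarefree with 1 prime factor(s), so mu(2) = (-1)^1 = -1


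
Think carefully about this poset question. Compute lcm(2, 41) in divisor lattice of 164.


In a divisor lattice, join = lcm (least common multiple).
gcd(2,41) = 1
lcm(2,41) = 2*41/gcd = 82/1 = 82


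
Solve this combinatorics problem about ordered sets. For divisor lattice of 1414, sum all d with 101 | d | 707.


Interval [101,707] in divisors of 1414: [101, 707]
Sum = 808


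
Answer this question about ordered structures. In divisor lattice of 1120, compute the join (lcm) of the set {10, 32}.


In a divisor lattice, join = lcm (least common multiple).
Compute lcm iteratively: start with first element, then lcm(current, next).
Elements: [10, 32]
lcm(10,32) = 160
Final lcm = 160


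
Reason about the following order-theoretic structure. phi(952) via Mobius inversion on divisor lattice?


phi(n) = n * prod_{p|n} (1 - 1/p).
Prime divisors of 952: [2, 7, 17]
phi(952) = 952 * (1 - 1/2) * (1 - 1/7) * (1 - 1/17)
phi(952) = 384


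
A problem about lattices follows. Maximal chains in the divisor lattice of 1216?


A maximal chain goes from the minimum element to a maximal element via cover relations.
Counting all min-to-max paths in the cover graph.
Total maximal chains: 7


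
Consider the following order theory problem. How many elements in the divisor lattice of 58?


Divisors of 58: [1, 2, 29, 58]
Count: 4


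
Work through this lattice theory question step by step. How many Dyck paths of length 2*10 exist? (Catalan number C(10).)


C(n) = C(2n, n) / (n+1).
C(20, 10) = 184756
C(10) = 184756 / 11 = 16796


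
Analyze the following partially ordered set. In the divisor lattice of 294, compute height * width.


Height = length of longest chain minus 1; width = size of largest antichain.
A maximum chain: 1 | 7 | 49 | 147 | 294  (height 4).
A maximum antichain: {6, 14, 21, 49}  (width 4).
Product = 4 * 4 = 16


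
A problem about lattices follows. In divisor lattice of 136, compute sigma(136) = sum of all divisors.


sigma(n) = sum of divisors.
Divisors of 136: [1, 2, 4, 8, 17, 34, 68, 136]
Sum = 270


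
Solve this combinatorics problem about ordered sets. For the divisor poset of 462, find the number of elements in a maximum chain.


A chain is a totally ordered subset; we count the number of elements in a maximum chain.
Compute, for each element x, the size of the longest chain ending at x:
  1: 1
  2: 2
  3: 2
  7: 2
  11: 2
  6: 3
  ...
A maximum chain: 1 < 2 < 6 < 42 < 462
Number of elements in the longest chain: 5


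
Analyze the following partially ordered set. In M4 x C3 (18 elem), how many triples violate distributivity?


Distributive law: a ^ (b v c) = (a ^ b) v (a ^ c).
Check all 18^3 = 5832 ordered triples (a,b,c).
  e.g. a=(a1,0), b=(a2,0), c=(a3,0): lhs=(a1,0) != rhs=(0,0)
  e.g. a=(a1,0), b=(a2,0), c=(a3,1): lhs=(a1,0) != rhs=(0,0)
Total violating triples: 648


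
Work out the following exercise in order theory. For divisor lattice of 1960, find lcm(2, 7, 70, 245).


In a divisor lattice, join = lcm (least common multiple).
Compute lcm iteratively: start with first element, then lcm(current, next).
Elements: [2, 7, 70, 245]
lcm(2,7) = 14
lcm(14,70) = 70
lcm(70,245) = 490
Final lcm = 490


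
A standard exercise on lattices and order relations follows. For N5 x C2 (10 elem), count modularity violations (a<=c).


Modular law: if a <= c then a v (b ^ c) = (a v b) ^ c.
Check all triples (a,b,c) with a <= c among 10 elements.
  e.g. a=(a,0), b=(c,0), c=(b,0): lhs=(a,0) != rhs=(b,0)
  e.g. a=(a,0), b=(c,1), c=(b,0): lhs=(a,0) != rhs=(b,0)
Total violating triples: 6


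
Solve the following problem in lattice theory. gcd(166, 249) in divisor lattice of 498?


Meet=gcd.
gcd(166,249)=83


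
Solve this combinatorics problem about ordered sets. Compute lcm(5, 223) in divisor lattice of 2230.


In a divisor lattice, join = lcm (least common multiple).
gcd(5,223) = 1
lcm(5,223) = 5*223/gcd = 1115/1 = 1115


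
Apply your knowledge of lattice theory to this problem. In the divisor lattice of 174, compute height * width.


Height = length of longest chain minus 1; width = size of largest antichain.
A maximum chain: 1 | 29 | 87 | 174  (height 3).
A maximum antichain: {2, 3, 29}  (width 3).
Product = 3 * 3 = 9


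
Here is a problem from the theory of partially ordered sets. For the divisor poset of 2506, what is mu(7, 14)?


In a divisor lattice, mu(a,b) = mu(b/a) where mu is the classical Mobius function.
b/a = 14/7 = 2
Prime factorization of 2: primes [2]
2 is squarefree with 1 prime factor(s), so mu(2) = (-1)^1 = -1


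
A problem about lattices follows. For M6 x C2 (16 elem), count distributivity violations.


Distributive law: a ^ (b v c) = (a ^ b) v (a ^ c).
Check all 16^3 = 4096 ordered triples (a,b,c).
  e.g. a=(a1,0), b=(a2,0), c=(a3,0): lhs=(a1,0) != rhs=(0,0)
  e.g. a=(a1,0), b=(a2,0), c=(a3,1): lhs=(a1,0) != rhs=(0,0)
Total violating triples: 960


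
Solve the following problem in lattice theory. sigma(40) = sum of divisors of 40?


sigma(n) = sum of divisors.
Divisors of 40: [1, 2, 4, 5, 8, 10, 20, 40]
Sum = 90


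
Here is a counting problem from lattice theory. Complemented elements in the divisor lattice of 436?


An element a is complemented if some b has a meet b = bottom, a join b = top.
a is complemented iff gcd(a, n/a)=1, i.e. a is a unitary divisor of 436.
Complemented elements: 1, 4, 109, 436
Count: 4


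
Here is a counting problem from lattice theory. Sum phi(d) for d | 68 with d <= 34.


Divisors of 68 up to 34: [1, 2, 4, 17, 34]
phi values: [1, 1, 2, 16, 16]
Sum = 36


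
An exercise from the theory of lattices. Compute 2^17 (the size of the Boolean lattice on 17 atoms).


Power set = 2^n.
2^17 = 131072


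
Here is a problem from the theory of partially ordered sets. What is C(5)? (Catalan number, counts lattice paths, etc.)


C(n) = C(2n, n) / (n+1).
C(10, 5) = 252
C(5) = 252 / 6 = 42


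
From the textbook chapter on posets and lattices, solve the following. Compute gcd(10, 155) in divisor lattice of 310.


In a divisor lattice, meet = gcd (greatest common divisor).
By Euclidean algorithm or factoring: gcd(10,155) = 5


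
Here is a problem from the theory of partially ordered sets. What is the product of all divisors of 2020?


Divisors of 2020: [1, 2, 4, 5, 10, 20, 101, 202, 404, 505, 1010, 2020]
Product = n^(d(n)/2) = 2020^(12/2)
Product = 67937289638464000000


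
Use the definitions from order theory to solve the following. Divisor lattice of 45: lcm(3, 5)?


Join=lcm.
gcd(3,5)=1
lcm=15


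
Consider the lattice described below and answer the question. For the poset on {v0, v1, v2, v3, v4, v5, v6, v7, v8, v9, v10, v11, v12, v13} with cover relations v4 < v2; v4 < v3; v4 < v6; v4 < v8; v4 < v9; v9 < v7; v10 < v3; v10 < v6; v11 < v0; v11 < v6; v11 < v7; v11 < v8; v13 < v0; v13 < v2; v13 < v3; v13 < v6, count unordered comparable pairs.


A comparable pair {a,b} has a < b or b < a in the order.
Count unordered pairs where one element is strictly below the other.
Examples: {v0,v11}, {v0,v13}, {v2,v4}, {v2,v13}, ...
Total comparable pairs: 17


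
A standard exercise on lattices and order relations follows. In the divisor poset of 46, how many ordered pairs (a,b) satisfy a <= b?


The order relation is {(a,b) : a <= b}, reflexive so it includes (a,a).
Examples: (1,1), (1,2), (1,23), (1,46), (2,2), ...
Total ordered pairs: 9


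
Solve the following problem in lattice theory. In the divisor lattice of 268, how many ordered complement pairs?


Complement pair (a,b): a meet b = bottom, a join b = top.
Here: gcd(a,b)=1 and lcm(a,b)=268, i.e. a*b=268 with a,b coprime.
Pairs found: (1,268), (4,67), (67,4), (268,1)
Total ordered pairs: 4


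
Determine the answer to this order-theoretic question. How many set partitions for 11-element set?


B(n) = number of set partitions of an n-element set.
B(n) satisfies the recurrence: B(n+1) = sum_k C(n,k)*B(k).
B(11) = 678570


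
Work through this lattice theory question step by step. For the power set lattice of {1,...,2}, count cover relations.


A cover relation a -< b holds when a < b with no c strictly between.
Cover relations:
  {} -< {1}
  {} -< {2}
  {1} -< {1,2}
  {2} -< {1,2}
Total: 4


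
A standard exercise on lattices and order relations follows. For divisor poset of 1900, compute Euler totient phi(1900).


phi(n) = n * prod_{p|n} (1 - 1/p).
Prime divisors of 1900: [2, 5, 19]
phi(1900) = 1900 * (1 - 1/2) * (1 - 1/5) * (1 - 1/19)
phi(1900) = 720


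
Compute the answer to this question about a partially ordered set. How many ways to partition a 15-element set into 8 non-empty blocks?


S(n,k) = k*S(n-1,k) + S(n-1,k-1).
S(14,8) = 20912320, S(14,7) = 49329280
S(15,8) = 8*20912320 + 49329280 = 167298560 + 49329280
S(15,8) = 216627840


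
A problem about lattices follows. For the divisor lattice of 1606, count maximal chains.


A maximal chain goes from the minimum element to a maximal element via cover relations.
Counting all min-to-max paths in the cover graph.
Total maximal chains: 6


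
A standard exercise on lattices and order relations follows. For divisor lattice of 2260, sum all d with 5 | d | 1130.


Interval [5,1130] in divisors of 2260: [5, 10, 565, 1130]
Sum = 1710


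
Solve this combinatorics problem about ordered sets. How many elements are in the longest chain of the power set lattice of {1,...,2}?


A chain is a totally ordered subset; we count the number of elements in a maximum chain.
Compute, for each element x, the size of the longest chain ending at x:
  {}: 1
  {1}: 2
  {2}: 2
  {1,2}: 3
A maximum chain: {} < {1} < {1,2}
Number of elements in the longest chain: 3


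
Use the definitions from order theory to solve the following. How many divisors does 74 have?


Divisors of 74: [1, 2, 37, 74]
Count: 4


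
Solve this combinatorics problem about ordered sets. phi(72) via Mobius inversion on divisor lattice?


phi(n) = n * prod_{p|n} (1 - 1/p).
Prime divisors of 72: [2, 3]
phi(72) = 72 * (1 - 1/2) * (1 - 1/3)
phi(72) = 24


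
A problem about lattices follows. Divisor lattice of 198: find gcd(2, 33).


In a divisor lattice, meet = gcd (greatest common divisor).
By Euclidean algorithm or factoring: gcd(2,33) = 1


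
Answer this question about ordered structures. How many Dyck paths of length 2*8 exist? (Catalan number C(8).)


C(n) = C(2n, n) / (n+1).
C(16, 8) = 12870
C(8) = 12870 / 9 = 1430


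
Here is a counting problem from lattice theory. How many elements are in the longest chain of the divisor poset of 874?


A chain is a totally ordered subset; we count the number of elements in a maximum chain.
Compute, for each element x, the size of the longest chain ending at x:
  1: 1
  2: 2
  19: 2
  23: 2
  38: 3
  46: 3
  ...
A maximum chain: 1 < 2 < 38 < 874
Number of elements in the longest chain: 4


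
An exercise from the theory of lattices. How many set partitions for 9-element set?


B(n) = number of set partitions of an n-element set.
B(n) satisfies the recurrence: B(n+1) = sum_k C(n,k)*B(k).
B(9) = 21147


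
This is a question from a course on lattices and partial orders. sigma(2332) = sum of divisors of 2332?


sigma(n) = sum of divisors.
Divisors of 2332: [1, 2, 4, 11, 22, 44, 53, 106, 212, 583, 1166, 2332]
Sum = 4536


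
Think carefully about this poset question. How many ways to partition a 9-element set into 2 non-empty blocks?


S(n,k) = k*S(n-1,k) + S(n-1,k-1).
S(8,2) = 127, S(8,1) = 1
S(9,2) = 2*127 + 1 = 254 + 1
S(9,2) = 255


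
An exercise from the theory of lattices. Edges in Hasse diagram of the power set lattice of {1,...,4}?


A cover relation a -< b holds when a < b with no c strictly between.
Cover relations:
  {} -< {1}
  {} -< {2}
  {} -< {3}
  {} -< {4}
  {1} -< {1,2}
  {1} -< {1,3}
  {1} -< {1,4}
  {2} -< {1,2}
  ...24 more
Total: 32


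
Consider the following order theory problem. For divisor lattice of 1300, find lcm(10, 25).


In a divisor lattice, join = lcm (least common multiple).
Compute lcm iteratively: start with first element, then lcm(current, next).
Elements: [10, 25]
lcm(10,25) = 50
Final lcm = 50


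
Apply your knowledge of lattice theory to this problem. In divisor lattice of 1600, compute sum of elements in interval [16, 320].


Interval [16,320] in divisors of 1600: [16, 32, 64, 80, 160, 320]
Sum = 672


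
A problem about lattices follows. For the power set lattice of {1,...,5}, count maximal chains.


A maximal chain goes from the minimum element to a maximal element via cover relations.
Counting all min-to-max paths in the cover graph.
Total maximal chains: 120


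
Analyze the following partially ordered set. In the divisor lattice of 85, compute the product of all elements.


Divisors of 85: [1, 5, 17, 85]
Product = n^(d(n)/2) = 85^(4/2)
Product = 7225


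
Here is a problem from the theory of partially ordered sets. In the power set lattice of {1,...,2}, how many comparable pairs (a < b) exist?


A comparable pair {a,b} has a < b or b < a in the order.
Count unordered pairs where one element is strictly below the other.
Examples: {{},{1}}, {{},{2}}, {{},{1,2}}, {{1},{1,2}}, ...
Total comparable pairs: 5


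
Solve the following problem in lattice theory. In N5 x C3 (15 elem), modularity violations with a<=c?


Modular law: if a <= c then a v (b ^ c) = (a v b) ^ c.
Check all triples (a,b,c) with a <= c among 15 elements.
  e.g. a=(a,0), b=(c,0), c=(b,0): lhs=(a,0) != rhs=(b,0)
  e.g. a=(a,0), b=(c,1), c=(b,0): lhs=(a,0) != rhs=(b,0)
Total violating triples: 18


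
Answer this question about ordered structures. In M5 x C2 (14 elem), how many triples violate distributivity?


Distributive law: a ^ (b v c) = (a ^ b) v (a ^ c).
Check all 14^3 = 2744 ordered triples (a,b,c).
  e.g. a=(a1,0), b=(a2,0), c=(a3,0): lhs=(a1,0) != rhs=(0,0)
  e.g. a=(a1,0), b=(a2,0), c=(a3,1): lhs=(a1,0) != rhs=(0,0)
Total violating triples: 480


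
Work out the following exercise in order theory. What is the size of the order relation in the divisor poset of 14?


The order relation is {(a,b) : a <= b}, reflexive so it includes (a,a).
Examples: (1,1), (1,14), (1,2), (1,7), (14,14), ...
Total ordered pairs: 9


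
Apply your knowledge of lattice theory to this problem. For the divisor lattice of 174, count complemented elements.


An element a is complemented if some b has a meet b = bottom, a join b = top.
a is complemented iff gcd(a, n/a)=1, i.e. a is a unitary divisor of 174.
Complemented elements: 1, 2, 3, 6, 29, 58, ... (2 more)
Count: 8


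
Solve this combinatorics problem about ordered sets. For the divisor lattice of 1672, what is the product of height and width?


Height = length of longest chain minus 1; width = size of largest antichain.
A maximum chain: 1 | 19 | 209 | 418 | 836 | 1672  (height 5).
A maximum antichain: {4, 22, 38, 209}  (width 4).
Product = 5 * 4 = 20


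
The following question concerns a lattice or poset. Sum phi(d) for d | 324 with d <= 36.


Divisors of 324 up to 36: [1, 2, 3, 4, 6, 9, 12, 18, 27, 36]
phi values: [1, 1, 2, 2, 2, 6, 4, 6, 18, 12]
Sum = 54


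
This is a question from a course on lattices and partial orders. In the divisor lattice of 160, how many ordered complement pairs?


Complement pair (a,b): a meet b = bottom, a join b = top.
Here: gcd(a,b)=1 and lcm(a,b)=160, i.e. a*b=160 with a,b coprime.
Pairs found: (1,160), (5,32), (32,5), (160,1)
Total ordered pairs: 4


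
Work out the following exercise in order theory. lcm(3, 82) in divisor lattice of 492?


Join=lcm.
gcd(3,82)=1
lcm=246


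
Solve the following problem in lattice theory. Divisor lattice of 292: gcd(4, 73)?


Meet=gcd.
gcd(4,73)=1


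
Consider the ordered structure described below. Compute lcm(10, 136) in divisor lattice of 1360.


In a divisor lattice, join = lcm (least common multiple).
gcd(10,136) = 2
lcm(10,136) = 10*136/gcd = 1360/2 = 680


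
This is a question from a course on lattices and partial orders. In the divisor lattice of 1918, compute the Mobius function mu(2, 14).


In a divisor lattice, mu(a,b) = mu(b/a) where mu is the classical Mobius function.
b/a = 14/2 = 7
Prime factorization of 7: primes [7]
7 is squarefree with 1 prime factor(s), so mu(7) = (-1)^1 = -1


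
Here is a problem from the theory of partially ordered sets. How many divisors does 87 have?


Divisors of 87: [1, 3, 29, 87]
Count: 4


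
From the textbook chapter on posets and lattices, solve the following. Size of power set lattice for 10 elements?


Power set = 2^n.
2^10 = 1024


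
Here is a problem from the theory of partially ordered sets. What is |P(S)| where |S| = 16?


Power set = 2^n.
2^16 = 65536


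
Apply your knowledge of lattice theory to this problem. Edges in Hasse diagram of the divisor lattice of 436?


A cover relation a -< b holds when a < b with no c strictly between.
Cover relations:
  1 -< 2
  1 -< 109
  2 -< 4
  2 -< 218
  4 -< 436
  109 -< 218
  218 -< 436
Total: 7


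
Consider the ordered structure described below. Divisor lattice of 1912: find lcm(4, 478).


In a divisor lattice, join = lcm (least common multiple).
gcd(4,478) = 2
lcm(4,478) = 4*478/gcd = 1912/2 = 956


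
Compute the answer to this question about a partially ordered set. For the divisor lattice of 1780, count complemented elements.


An element a is complemented if some b has a meet b = bottom, a join b = top.
a is complemented iff gcd(a, n/a)=1, i.e. a is a unitary divisor of 1780.
Complemented elements: 1, 4, 5, 20, 89, 356, ... (2 more)
Count: 8


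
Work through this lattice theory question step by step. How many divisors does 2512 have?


Divisors of 2512: [1, 2, 4, 8, 16, 157, 314, 628, 1256, 2512]
Count: 10


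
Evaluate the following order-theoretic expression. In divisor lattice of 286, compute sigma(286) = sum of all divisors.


sigma(n) = sum of divisors.
Divisors of 286: [1, 2, 11, 13, 22, 26, 143, 286]
Sum = 504


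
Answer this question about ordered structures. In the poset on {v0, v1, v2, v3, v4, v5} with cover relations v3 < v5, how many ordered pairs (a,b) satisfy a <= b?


The order relation is {(a,b) : a <= b}, reflexive so it includes (a,a).
Examples: (v0,v0), (v1,v1), (v2,v2), (v3,v3), (v3,v5), ...
Total ordered pairs: 7


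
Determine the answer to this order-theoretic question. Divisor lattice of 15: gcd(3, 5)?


Meet=gcd.
gcd(3,5)=1


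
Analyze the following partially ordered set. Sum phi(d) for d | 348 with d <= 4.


Divisors of 348 up to 4: [1, 2, 3, 4]
phi values: [1, 1, 2, 2]
Sum = 6


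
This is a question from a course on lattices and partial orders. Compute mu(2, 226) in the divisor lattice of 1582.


In a divisor lattice, mu(a,b) = mu(b/a) where mu is the classical Mobius function.
b/a = 226/2 = 113
Prime factorization of 113: primes [113]
113 is squarefree with 1 prime factor(s), so mu(113) = (-1)^1 = -1


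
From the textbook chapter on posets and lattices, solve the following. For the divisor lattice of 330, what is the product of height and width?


Height = length of longest chain minus 1; width = size of largest antichain.
A maximum chain: 1 | 11 | 55 | 165 | 330  (height 4).
A maximum antichain: {6, 10, 15, 22, 33, 55}  (width 6).
Product = 4 * 6 = 24


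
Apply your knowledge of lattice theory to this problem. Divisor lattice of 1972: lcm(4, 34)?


Join=lcm.
gcd(4,34)=2
lcm=68


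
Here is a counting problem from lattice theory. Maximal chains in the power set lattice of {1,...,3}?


A maximal chain goes from the minimum element to a maximal element via cover relations.
Counting all min-to-max paths in the cover graph.
Total maximal chains: 6


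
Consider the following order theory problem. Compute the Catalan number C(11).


C(n) = C(2n, n) / (n+1).
C(22, 11) = 705432
C(11) = 705432 / 12 = 58786


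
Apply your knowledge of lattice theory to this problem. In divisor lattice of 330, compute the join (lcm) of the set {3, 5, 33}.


In a divisor lattice, join = lcm (least common multiple).
Compute lcm iteratively: start with first element, then lcm(current, next).
Elements: [3, 5, 33]
lcm(3,5) = 15
lcm(15,33) = 165
Final lcm = 165


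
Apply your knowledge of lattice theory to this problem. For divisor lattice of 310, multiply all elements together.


Divisors of 310: [1, 2, 5, 10, 31, 62, 155, 310]
Product = n^(d(n)/2) = 310^(8/2)
Product = 9235210000


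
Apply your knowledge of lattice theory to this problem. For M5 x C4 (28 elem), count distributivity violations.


Distributive law: a ^ (b v c) = (a ^ b) v (a ^ c).
Check all 28^3 = 21952 ordered triples (a,b,c).
  e.g. a=(a1,0), b=(a2,0), c=(a3,0): lhs=(a1,0) != rhs=(0,0)
  e.g. a=(a1,0), b=(a2,0), c=(a3,1): lhs=(a1,0) != rhs=(0,0)
Total violating triples: 3840


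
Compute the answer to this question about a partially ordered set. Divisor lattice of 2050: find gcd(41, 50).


In a divisor lattice, meet = gcd (greatest common divisor).
By Euclidean algorithm or factoring: gcd(41,50) = 1


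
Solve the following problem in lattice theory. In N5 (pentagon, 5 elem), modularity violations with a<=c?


Modular law: if a <= c then a v (b ^ c) = (a v b) ^ c.
Check all triples (a,b,c) with a <= c among 5 elements.
  e.g. a=a, b=c, c=b: lhs=a != rhs=b
Total violating triples: 1


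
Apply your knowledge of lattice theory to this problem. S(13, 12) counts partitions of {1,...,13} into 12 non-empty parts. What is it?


S(n,k) = k*S(n-1,k) + S(n-1,k-1).
S(12,12) = 1, S(12,11) = 66
S(13,12) = 12*1 + 66 = 12 + 66
S(13,12) = 78


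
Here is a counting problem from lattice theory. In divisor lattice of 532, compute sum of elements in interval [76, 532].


Interval [76,532] in divisors of 532: [76, 532]
Sum = 608


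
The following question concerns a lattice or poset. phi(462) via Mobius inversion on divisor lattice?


phi(n) = n * prod_{p|n} (1 - 1/p).
Prime divisors of 462: [2, 3, 7, 11]
phi(462) = 462 * (1 - 1/2) * (1 - 1/3) * (1 - 1/7) * (1 - 1/11)
phi(462) = 120


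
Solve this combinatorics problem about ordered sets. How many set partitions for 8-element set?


B(n) = number of set partitions of an n-element set.
B(n) satisfies the recurrence: B(n+1) = sum_k C(n,k)*B(k).
B(8) = 4140


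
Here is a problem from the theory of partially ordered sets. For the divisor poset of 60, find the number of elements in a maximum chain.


A chain is a totally ordered subset; we count the number of elements in a maximum chain.
Compute, for each element x, the size of the longest chain ending at x:
  1: 1
  2: 2
  3: 2
  5: 2
  4: 3
  6: 3
  ...
A maximum chain: 1 < 2 < 4 < 12 < 60
Number of elements in the longest chain: 5


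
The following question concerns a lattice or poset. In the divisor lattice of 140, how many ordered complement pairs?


Complement pair (a,b): a meet b = bottom, a join b = top.
Here: gcd(a,b)=1 and lcm(a,b)=140, i.e. a*b=140 with a,b coprime.
Pairs found: (1,140), (4,35), (5,28), (7,20), ... (4 more)
Total ordered pairs: 8


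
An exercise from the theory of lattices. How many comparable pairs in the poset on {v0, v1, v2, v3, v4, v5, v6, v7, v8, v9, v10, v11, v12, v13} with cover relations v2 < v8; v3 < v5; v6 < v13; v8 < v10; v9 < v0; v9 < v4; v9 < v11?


A comparable pair {a,b} has a < b or b < a in the order.
Count unordered pairs where one element is strictly below the other.
Examples: {v0,v9}, {v2,v8}, {v2,v10}, {v3,v5}, ...
Total comparable pairs: 8


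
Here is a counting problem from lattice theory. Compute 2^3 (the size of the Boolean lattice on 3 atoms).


Power set = 2^n.
2^3 = 8


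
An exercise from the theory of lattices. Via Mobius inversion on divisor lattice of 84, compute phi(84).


phi(n) = n * prod_{p|n} (1 - 1/p).
Prime divisors of 84: [2, 3, 7]
phi(84) = 84 * (1 - 1/2) * (1 - 1/3) * (1 - 1/7)
phi(84) = 24


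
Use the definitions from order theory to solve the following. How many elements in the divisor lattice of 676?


Divisors of 676: [1, 2, 4, 13, 26, 52, 169, 338, 676]
Count: 9


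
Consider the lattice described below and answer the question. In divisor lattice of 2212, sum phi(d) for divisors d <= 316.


Divisors of 2212 up to 316: [1, 2, 4, 7, 14, 28, 79, 158, 316]
phi values: [1, 1, 2, 6, 6, 12, 78, 78, 156]
Sum = 340


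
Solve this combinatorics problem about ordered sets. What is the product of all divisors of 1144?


Divisors of 1144: [1, 2, 4, 8, 11, 13, 22, 26, 44, 52, 88, 104, 143, 286, 572, 1144]
Product = n^(d(n)/2) = 1144^(16/2)
Product = 2933649302161070453948416


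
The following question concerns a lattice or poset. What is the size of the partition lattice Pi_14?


B(n) = number of set partitions of an n-element set.
B(n) satisfies the recurrence: B(n+1) = sum_k C(n,k)*B(k).
B(14) = 190899322


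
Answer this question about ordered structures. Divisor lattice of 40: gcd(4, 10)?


Meet=gcd.
gcd(4,10)=2


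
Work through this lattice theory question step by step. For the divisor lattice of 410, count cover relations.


A cover relation a -< b holds when a < b with no c strictly between.
Cover relations:
  1 -< 2
  1 -< 5
  1 -< 41
  2 -< 10
  2 -< 82
  5 -< 10
  5 -< 205
  10 -< 410
  ...4 more
Total: 12


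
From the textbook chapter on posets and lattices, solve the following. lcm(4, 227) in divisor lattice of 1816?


Join=lcm.
gcd(4,227)=1
lcm=908


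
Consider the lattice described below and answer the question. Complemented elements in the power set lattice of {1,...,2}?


An element a is complemented if some b has a meet b = bottom, a join b = top.
every subset A has complement S\A, so all elements are complemented.
Complemented elements: {}, {1}, {2}, {1,2}
Count: 4


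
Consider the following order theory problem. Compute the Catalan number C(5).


C(n) = C(2n, n) / (n+1).
C(10, 5) = 252
C(5) = 252 / 6 = 42


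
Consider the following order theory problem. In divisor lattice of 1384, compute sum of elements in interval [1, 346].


Interval [1,346] in divisors of 1384: [1, 2, 173, 346]
Sum = 522


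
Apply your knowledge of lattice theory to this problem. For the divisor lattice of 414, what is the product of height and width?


Height = length of longest chain minus 1; width = size of largest antichain.
A maximum chain: 1 | 23 | 69 | 207 | 414  (height 4).
A maximum antichain: {6, 9, 46, 69}  (width 4).
Product = 4 * 4 = 16


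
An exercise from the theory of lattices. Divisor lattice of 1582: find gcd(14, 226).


In a divisor lattice, meet = gcd (greatest common divisor).
By Euclidean algorithm or factoring: gcd(14,226) = 2


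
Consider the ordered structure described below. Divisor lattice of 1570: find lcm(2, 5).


In a divisor lattice, join = lcm (least common multiple).
gcd(2,5) = 1
lcm(2,5) = 2*5/gcd = 10/1 = 10


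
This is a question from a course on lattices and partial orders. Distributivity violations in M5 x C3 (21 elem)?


Distributive law: a ^ (b v c) = (a ^ b) v (a ^ c).
Check all 21^3 = 9261 ordered triples (a,b,c).
  e.g. a=(a1,0), b=(a2,0), c=(a3,0): lhs=(a1,0) != rhs=(0,0)
  e.g. a=(a1,0), b=(a2,0), c=(a3,1): lhs=(a1,0) != rhs=(0,0)
Total violating triples: 1620


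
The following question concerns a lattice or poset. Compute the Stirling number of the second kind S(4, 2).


S(n,k) = k*S(n-1,k) + S(n-1,k-1).
S(3,2) = 3, S(3,1) = 1
S(4,2) = 2*3 + 1 = 6 + 1
S(4,2) = 7


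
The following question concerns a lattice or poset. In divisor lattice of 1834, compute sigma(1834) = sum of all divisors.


sigma(n) = sum of divisors.
Divisors of 1834: [1, 2, 7, 14, 131, 262, 917, 1834]
Sum = 3168


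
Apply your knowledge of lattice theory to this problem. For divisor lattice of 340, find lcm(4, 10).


In a divisor lattice, join = lcm (least common multiple).
Compute lcm iteratively: start with first element, then lcm(current, next).
Elements: [4, 10]
lcm(4,10) = 20
Final lcm = 20


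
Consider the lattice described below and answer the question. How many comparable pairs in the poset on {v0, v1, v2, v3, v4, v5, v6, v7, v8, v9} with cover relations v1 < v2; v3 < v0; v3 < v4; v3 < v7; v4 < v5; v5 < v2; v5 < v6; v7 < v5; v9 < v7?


A comparable pair {a,b} has a < b or b < a in the order.
Count unordered pairs where one element is strictly below the other.
Examples: {v0,v3}, {v1,v2}, {v2,v3}, {v2,v4}, ...
Total comparable pairs: 19


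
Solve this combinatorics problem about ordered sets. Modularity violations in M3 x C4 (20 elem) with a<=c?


Modular law: if a <= c then a v (b ^ c) = (a v b) ^ c.
Check all triples (a,b,c) with a <= c among 20 elements.
This lattice is modular (diamonds M_m and their chain-products are modular).
Total violating triples: 0


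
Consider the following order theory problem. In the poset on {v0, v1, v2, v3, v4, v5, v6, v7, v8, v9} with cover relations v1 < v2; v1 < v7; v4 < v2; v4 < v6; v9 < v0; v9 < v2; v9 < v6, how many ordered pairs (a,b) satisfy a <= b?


The order relation is {(a,b) : a <= b}, reflexive so it includes (a,a).
Examples: (v0,v0), (v1,v1), (v1,v2), (v1,v7), (v2,v2), ...
Total ordered pairs: 17


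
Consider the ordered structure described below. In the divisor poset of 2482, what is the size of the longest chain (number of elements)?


A chain is a totally ordered subset; we count the number of elements in a maximum chain.
Compute, for each element x, the size of the longest chain ending at x:
  1: 1
  2: 2
  17: 2
  73: 2
  34: 3
  146: 3
  ...
A maximum chain: 1 < 2 < 34 < 2482
Number of elements in the longest chain: 4


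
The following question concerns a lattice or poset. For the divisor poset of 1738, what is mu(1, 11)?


In a divisor lattice, mu(a,b) = mu(b/a) where mu is the classical Mobius function.
b/a = 11/1 = 11
Prime factorization of 11: primes [11]
11 is squarefree with 1 prime factor(s), so mu(11) = (-1)^1 = -1


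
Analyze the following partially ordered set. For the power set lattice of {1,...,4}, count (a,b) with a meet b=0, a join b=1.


Complement pair (a,b): a meet b = bottom, a join b = top.
Here: A intersect B = {} and A union B = {1,...,4}.
Pairs found: ({},{1,2,3,4}), ({1},{2,3,4}), ({2},{1,3,4}), ({3},{1,2,4}), ... (12 more)
Total ordered pairs: 16


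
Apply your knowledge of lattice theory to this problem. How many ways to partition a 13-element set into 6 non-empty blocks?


S(n,k) = k*S(n-1,k) + S(n-1,k-1).
S(12,6) = 1323652, S(12,5) = 1379400
S(13,6) = 6*1323652 + 1379400 = 7941912 + 1379400
S(13,6) = 9321312


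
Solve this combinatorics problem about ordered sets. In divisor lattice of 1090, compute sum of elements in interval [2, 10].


Interval [2,10] in divisors of 1090: [2, 10]
Sum = 12


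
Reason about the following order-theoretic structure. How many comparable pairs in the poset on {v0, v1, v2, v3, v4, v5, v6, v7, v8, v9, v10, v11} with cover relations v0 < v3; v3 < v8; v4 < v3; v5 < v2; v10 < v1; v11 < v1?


A comparable pair {a,b} has a < b or b < a in the order.
Count unordered pairs where one element is strictly below the other.
Examples: {v0,v3}, {v0,v8}, {v1,v10}, {v1,v11}, ...
Total comparable pairs: 8


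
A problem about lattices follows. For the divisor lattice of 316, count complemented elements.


An element a is complemented if some b has a meet b = bottom, a join b = top.
a is complemented iff gcd(a, n/a)=1, i.e. a is a unitary divisor of 316.
Complemented elements: 1, 4, 79, 316
Count: 4


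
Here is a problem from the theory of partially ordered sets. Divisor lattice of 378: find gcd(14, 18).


In a divisor lattice, meet = gcd (greatest common divisor).
By Euclidean algorithm or factoring: gcd(14,18) = 2


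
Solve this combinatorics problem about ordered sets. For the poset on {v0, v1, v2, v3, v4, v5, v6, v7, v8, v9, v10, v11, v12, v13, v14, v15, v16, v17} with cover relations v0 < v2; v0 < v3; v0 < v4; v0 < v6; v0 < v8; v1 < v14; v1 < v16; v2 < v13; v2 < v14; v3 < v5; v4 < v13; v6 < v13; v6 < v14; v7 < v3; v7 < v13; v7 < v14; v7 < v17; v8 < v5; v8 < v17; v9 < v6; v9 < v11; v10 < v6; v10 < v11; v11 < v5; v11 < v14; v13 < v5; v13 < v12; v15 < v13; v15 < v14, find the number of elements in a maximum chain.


A chain is a totally ordered subset; we count the number of elements in a maximum chain.
Compute, for each element x, the size of the longest chain ending at x:
  v0: 1
  v1: 1
  v7: 1
  v9: 1
  v10: 1
  v15: 1
  ...
A maximum chain: v0 < v2 < v13 < v5
Number of elements in the longest chain: 4


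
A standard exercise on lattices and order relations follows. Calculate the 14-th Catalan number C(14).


C(n) = C(2n, n) / (n+1).
C(28, 14) = 40116600
C(14) = 40116600 / 15 = 2674440


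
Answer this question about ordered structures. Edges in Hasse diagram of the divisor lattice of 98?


A cover relation a -< b holds when a < b with no c strictly between.
Cover relations:
  1 -< 2
  1 -< 7
  2 -< 14
  7 -< 14
  7 -< 49
  14 -< 98
  49 -< 98
Total: 7


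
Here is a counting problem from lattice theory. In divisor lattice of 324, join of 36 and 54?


In a divisor lattice, join = lcm (least common multiple).
gcd(36,54) = 18
lcm(36,54) = 36*54/gcd = 1944/18 = 108


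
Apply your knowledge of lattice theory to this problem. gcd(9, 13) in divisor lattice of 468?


Meet=gcd.
gcd(9,13)=1


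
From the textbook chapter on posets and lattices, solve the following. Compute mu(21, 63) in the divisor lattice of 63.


In a divisor lattice, mu(a,b) = mu(b/a) where mu is the classical Mobius function.
b/a = 63/21 = 3
Prime factorization of 3: primes [3]
3 is squarefree with 1 prime factor(s), so mu(3) = (-1)^1 = -1


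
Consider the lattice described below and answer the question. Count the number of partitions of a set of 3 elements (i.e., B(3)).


B(n) = number of set partitions of an n-element set.
B(n) satisfies the recurrence: B(n+1) = sum_k C(n,k)*B(k).
B(3) = 5


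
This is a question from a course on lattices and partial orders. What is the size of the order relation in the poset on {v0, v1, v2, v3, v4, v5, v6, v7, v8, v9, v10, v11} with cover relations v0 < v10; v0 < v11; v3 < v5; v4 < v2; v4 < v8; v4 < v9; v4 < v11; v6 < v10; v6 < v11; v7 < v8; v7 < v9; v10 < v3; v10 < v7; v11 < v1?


The order relation is {(a,b) : a <= b}, reflexive so it includes (a,a).
Examples: (v0,v0), (v0,v1), (v0,v10), (v0,v11), (v0,v3), ...
Total ordered pairs: 42


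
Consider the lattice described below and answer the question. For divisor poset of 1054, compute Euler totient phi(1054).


phi(n) = n * prod_{p|n} (1 - 1/p).
Prime divisors of 1054: [2, 17, 31]
phi(1054) = 1054 * (1 - 1/2) * (1 - 1/17) * (1 - 1/31)
phi(1054) = 480


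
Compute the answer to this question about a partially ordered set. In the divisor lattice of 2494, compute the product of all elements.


Divisors of 2494: [1, 2, 29, 43, 58, 86, 1247, 2494]
Product = n^(d(n)/2) = 2494^(8/2)
Product = 38688847841296


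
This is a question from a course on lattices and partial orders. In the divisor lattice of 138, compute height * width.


Height = length of longest chain minus 1; width = size of largest antichain.
A maximum chain: 1 | 23 | 69 | 138  (height 3).
A maximum antichain: {2, 3, 23}  (width 3).
Product = 3 * 3 = 9


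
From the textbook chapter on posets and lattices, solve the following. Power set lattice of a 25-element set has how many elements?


Power set = 2^n.
2^25 = 33554432


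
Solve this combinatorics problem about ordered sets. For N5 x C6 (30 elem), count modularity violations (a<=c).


Modular law: if a <= c then a v (b ^ c) = (a v b) ^ c.
Check all triples (a,b,c) with a <= c among 30 elements.
  e.g. a=(a,0), b=(c,0), c=(b,0): lhs=(a,0) != rhs=(b,0)
  e.g. a=(a,0), b=(c,1), c=(b,0): lhs=(a,0) != rhs=(b,0)
Total violating triples: 126
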